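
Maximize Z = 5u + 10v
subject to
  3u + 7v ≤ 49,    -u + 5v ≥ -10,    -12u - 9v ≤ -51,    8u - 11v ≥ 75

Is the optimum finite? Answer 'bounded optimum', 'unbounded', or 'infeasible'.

Corner points and Z = 5u + 10v:
  (315/22, 19/22) → Z = 1765/22
  (1064/89, 167/89) → Z = 6990/89
  (265/29, -5/29) → Z = 1275/29
The feasible region has finitely many vertices and no improving ray; the maximum is 1765/22 at (315/22, 19/22).

bounded optimum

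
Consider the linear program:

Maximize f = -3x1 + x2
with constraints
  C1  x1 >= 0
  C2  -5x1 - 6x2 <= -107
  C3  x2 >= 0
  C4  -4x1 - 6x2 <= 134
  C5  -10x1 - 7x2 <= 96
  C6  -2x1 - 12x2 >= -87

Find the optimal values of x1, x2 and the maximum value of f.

x1 = 127/8, x2 = 221/48, maximum f = -2065/48

At the optimal vertex, -5x1 - 6x2 = -107 and -2x1 - 12x2 = -87.
Solving simultaneously gives x1 = 127/8, x2 = 221/48.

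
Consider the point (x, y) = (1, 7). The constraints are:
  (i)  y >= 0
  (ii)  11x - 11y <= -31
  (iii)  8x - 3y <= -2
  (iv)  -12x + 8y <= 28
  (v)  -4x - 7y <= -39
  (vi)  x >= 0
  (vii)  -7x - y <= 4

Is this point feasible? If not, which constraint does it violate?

Constraint (iv): -12x + 8y = 44, which is not ≤ 28. All other constraints are satisfied.

not feasible — violates (iv)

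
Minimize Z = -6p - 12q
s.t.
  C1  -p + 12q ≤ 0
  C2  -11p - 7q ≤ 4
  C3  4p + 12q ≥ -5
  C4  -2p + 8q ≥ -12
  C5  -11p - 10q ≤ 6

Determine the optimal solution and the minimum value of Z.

p = 9, q = 3/4, minimum Z = -63

Corner points and Z = -6p - 12q:
  (-48/139, -4/139) → Z = 336/139
  (9, 3/4) → Z = -63
  (-1/8, -3/8) → Z = 21/4
  (13/7, -29/28) → Z = 9/7

The binding constraints are -p + 12q = 0 and -2p + 8q = -12.
Solving simultaneously gives p = 9, q = 3/4.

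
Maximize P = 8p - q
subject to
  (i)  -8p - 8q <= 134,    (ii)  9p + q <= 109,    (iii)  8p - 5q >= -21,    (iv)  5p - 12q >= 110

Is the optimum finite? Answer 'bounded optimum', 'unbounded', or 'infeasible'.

Corner points and P = 8p - q:
  (503/32, -1039/32) → P = 5063/32
  (-91/17, -775/68) → P = -2137/68
  (1418/113, -445/113) → P = 11789/113
The feasible region has finitely many vertices and no improving ray; the maximum is 5063/32 at (503/32, -1039/32).

bounded optimum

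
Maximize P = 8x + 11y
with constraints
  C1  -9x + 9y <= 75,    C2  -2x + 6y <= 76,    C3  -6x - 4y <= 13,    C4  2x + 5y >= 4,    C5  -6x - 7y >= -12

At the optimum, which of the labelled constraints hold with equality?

C1 and C5

Feasible corners and P = 8x + 11y:
  (-139/30, 37/10) → P = 109/30
  (-139/39, 62/13) → P = 934/39
  (-81/22, 25/11) → P = -49/11
  (2, 0) → P = 16

The maximum is at (-139/39, 62/13). Substituting into each constraint, equality holds for C1 and C5; the remaining constraints have slack.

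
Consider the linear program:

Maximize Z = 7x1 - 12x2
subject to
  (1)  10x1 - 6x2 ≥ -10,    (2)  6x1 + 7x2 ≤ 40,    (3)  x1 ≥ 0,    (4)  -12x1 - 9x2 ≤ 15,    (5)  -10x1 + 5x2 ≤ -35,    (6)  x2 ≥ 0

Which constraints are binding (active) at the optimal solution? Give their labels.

(2) and (6)

Feasible corners and Z = 7x1 - 12x2:
  (89/20, 19/10) → Z = 167/20
  (20/3, 0) → Z = 140/3
  (7/2, 0) → Z = 49/2

The maximum is at (20/3, 0). Substituting into each constraint, equality holds for (2) and (6); the remaining constraints have slack.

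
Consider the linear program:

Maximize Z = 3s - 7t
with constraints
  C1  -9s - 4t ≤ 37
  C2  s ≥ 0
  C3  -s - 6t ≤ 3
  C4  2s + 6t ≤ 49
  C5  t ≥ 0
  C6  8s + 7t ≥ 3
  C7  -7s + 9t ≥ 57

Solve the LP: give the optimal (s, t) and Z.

Feasible corners and Z = 3s - 7t:
  (0, 49/6) → Z = -343/6
  (0, 19/3) → Z = -133/3
  (33/20, 457/60) → Z = -1451/30

s = 0, t = 19/3, maximum Z = -133/3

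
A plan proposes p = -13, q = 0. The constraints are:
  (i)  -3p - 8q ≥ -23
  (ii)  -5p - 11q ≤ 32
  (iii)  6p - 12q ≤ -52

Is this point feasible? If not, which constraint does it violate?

not feasible — violates (ii)

Constraint (ii): -5p - 11q = 65, which is not ≤ 32. All other constraints are satisfied.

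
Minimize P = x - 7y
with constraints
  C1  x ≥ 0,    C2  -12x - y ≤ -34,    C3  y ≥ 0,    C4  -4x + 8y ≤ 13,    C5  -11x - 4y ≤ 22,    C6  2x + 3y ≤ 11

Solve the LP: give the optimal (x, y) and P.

x = 91/34, y = 32/17, minimum P = -21/2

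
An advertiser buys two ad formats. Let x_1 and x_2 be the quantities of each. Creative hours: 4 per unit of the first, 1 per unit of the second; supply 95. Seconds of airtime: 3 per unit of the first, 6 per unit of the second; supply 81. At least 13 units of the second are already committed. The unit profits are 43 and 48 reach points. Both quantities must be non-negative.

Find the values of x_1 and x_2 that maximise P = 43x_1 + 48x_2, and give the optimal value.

At the optimal vertex, 3x_1 + 6x_2 = 81 and x_2 = 13.
Solving simultaneously gives x_1 = 1, x_2 = 13.

x_1 = 1, x_2 = 13, maximum P = 667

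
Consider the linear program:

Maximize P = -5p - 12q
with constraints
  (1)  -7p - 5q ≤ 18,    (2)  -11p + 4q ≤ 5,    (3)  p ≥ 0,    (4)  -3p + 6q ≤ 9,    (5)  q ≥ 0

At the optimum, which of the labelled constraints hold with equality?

Corner points and P = -5p - 12q:
  (0, 5/4) → P = -15
  (1/9, 14/9) → P = -173/9
  (0, 0) → P = 0
The feasible region is unbounded (it extends along (2, 1), (1, 0)), but P strictly decreases along every unbounded feasible direction, so there is no improving ray and the maximum is attained at a vertex.

The maximum is at (0, 0). Substituting into each constraint, equality holds for (3) and (5); the remaining constraints have slack.

(3) and (5)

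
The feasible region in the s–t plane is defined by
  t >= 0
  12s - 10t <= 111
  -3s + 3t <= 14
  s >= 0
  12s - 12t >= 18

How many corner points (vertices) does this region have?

Of the 9 pairwise boundary intersections, those satisfying every inequality are:
  (37/4, 0)
  (3/2, 0)
  (48, 93/2)

3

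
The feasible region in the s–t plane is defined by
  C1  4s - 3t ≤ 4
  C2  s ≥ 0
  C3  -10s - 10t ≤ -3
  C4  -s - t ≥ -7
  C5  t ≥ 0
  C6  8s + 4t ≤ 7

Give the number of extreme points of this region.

4

Intersecting each pair of boundary lines and keeping only the points that satisfy every inequality leaves:
  (0, 3/10)
  (0, 7/4)
  (3/10, 0)
  (7/8, 0)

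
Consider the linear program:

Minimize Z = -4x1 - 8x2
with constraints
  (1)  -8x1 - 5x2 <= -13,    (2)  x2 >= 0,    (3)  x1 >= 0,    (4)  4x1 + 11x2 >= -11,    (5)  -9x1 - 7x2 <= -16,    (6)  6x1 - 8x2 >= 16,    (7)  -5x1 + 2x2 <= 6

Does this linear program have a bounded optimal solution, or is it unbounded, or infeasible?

unbounded

From the feasible point (8/3, 0), moving in the direction (8, 6) keeps every constraint satisfied while Z decreases without bound.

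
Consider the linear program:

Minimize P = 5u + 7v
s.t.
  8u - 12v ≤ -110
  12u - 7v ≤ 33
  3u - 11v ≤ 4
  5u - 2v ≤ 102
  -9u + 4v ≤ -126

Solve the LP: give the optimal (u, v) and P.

u = 50, v = 81, minimum P = 817

Feasible corners and P = 5u + 7v:
  (648/11, 1059/11) → P = 10653/11
  (50, 81) → P = 817
  (78, 144) → P = 1398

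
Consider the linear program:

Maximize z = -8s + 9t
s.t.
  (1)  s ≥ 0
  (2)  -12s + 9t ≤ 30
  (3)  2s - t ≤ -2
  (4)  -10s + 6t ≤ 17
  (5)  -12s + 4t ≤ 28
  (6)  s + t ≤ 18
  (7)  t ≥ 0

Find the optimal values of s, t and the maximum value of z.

Vertices and z = -8s + 9t:
  (0, 2) → z = 18
  (0, 17/6) → z = 51/2
  (2, 6) → z = 38
  (3/2, 16/3) → z = 36

s = 2, t = 6, maximum z = 38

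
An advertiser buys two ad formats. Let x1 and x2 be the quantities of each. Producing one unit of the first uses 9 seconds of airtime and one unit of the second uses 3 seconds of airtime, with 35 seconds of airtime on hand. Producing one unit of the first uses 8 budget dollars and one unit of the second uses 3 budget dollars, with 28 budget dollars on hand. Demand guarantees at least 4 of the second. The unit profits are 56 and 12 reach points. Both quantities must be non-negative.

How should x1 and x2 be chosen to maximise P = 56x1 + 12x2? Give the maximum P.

x1 = 2, x2 = 4, maximum P = 160

Extreme points and P = 56x1 + 12x2:
  (0, 28/3) → P = 112
  (0, 4) → P = 48
  (2, 4) → P = 160

The optimum lies where 8x1 + 3x2 = 28 and x2 = 4.
Solving simultaneously gives x1 = 2, x2 = 4.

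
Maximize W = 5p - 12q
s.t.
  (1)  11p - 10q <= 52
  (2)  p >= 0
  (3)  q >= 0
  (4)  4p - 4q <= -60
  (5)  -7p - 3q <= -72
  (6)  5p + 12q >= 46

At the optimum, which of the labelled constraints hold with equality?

Corner points and W = 5p - 12q:
  (202, 217) → W = -1594
  (0, 24) → W = -288
  (27/10, 177/10) → W = -1989/10
The feasible region is unbounded (it extends along (0, 1), (10, 11)), but W strictly decreases along every unbounded feasible direction, so there is no improving ray and the maximum is attained at a vertex.

The maximum is at (27/10, 177/10). Substituting into each constraint, equality holds for (4) and (5); the remaining constraints have slack.

(4) and (5)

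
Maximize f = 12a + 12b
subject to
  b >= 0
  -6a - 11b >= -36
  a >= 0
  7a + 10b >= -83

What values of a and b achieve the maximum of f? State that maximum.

a = 6, b = 0, maximum f = 72

Extreme points and f = 12a + 12b:
  (6, 0) → f = 72
  (0, 0) → f = 0
  (0, 36/11) → f = 432/11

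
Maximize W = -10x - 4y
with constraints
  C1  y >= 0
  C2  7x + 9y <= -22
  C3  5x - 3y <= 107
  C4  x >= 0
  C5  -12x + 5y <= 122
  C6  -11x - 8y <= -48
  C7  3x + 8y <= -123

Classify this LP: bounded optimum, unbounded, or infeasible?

The boundaries -11x - 8y = -48 and 3x + 8y = -123 meet at (171/8, -1497/64), but that point violates y ≥ 0. Every candidate vertex is excluded by some other constraint, so the feasible region is empty.

infeasible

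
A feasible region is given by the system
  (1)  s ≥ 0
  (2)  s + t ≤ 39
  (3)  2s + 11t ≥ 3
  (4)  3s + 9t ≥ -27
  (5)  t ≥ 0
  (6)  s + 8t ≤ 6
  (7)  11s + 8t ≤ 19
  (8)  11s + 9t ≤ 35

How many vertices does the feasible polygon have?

5

The feasible vertices (each the meet of two boundaries and inside every other half-plane) are:
  (0, 3/11)
  (0, 3/4)
  (3/2, 0)
  (19/11, 0)
  (13/10, 47/80)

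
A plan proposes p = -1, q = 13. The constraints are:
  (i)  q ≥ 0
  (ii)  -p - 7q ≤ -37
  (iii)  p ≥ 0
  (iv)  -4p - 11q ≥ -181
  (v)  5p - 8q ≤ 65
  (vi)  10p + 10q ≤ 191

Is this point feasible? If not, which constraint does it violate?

Constraint (iii): p = -1, which is not ≥ 0. All other constraints are satisfied.

not feasible — violates (iii)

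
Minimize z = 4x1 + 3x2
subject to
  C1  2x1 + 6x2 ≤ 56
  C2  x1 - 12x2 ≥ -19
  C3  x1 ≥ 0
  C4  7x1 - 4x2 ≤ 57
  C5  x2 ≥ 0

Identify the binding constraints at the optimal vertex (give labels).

Extreme points and z = 4x1 + 3x2:
  (0, 19/12) → z = 19/4
  (19/2, 19/8) → z = 361/8
  (0, 0) → z = 0
  (57/7, 0) → z = 228/7

The minimum is at (0, 0). Substituting into each constraint, equality holds for C3 and C5; the remaining constraints have slack.

C3 and C5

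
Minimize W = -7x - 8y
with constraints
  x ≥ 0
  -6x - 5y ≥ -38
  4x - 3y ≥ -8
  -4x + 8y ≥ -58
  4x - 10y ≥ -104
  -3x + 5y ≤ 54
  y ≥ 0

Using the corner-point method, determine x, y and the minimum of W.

x = 37/19, y = 100/19, minimum W = -1059/19

The optimum lies where -6x - 5y = -38 and 4x - 3y = -8.
Solving simultaneously gives x = 37/19, y = 100/19.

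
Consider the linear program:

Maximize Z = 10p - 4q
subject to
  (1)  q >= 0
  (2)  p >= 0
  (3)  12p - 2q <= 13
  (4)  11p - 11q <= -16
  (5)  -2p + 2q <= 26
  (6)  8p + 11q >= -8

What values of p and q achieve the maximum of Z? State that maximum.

p = 35/22, q = 67/22, maximum Z = 41/11

Corner points and Z = 10p - 4q:
  (0, 16/11) → Z = -64/11
  (0, 13) → Z = -52
  (35/22, 67/22) → Z = 41/11
  (39/10, 169/10) → Z = -143/5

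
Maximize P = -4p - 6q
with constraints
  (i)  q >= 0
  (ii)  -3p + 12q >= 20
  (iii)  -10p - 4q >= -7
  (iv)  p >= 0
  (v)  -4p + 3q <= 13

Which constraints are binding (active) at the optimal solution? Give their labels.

(ii) and (iv)

Corner points and P = -4p - 6q:
  (1/33, 221/132) → P = -61/6
  (0, 5/3) → P = -10
  (0, 7/4) → P = -21/2

The maximum is at (0, 5/3). Substituting into each constraint, equality holds for (ii) and (iv); the remaining constraints have slack.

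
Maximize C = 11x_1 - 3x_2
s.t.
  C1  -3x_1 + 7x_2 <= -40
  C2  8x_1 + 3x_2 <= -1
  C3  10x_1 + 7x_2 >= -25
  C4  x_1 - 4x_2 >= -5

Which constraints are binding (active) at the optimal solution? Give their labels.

Vertices and C = 11x_1 - 3x_2:
  (113/65, -323/65) → C = 2212/65
  (15/13, -475/91) → C = 2580/91
  (34/13, -95/13) → C = 659/13

The maximum is at (34/13, -95/13). Substituting into each constraint, equality holds for C2 and C3; the remaining constraints have slack.

C2 and C3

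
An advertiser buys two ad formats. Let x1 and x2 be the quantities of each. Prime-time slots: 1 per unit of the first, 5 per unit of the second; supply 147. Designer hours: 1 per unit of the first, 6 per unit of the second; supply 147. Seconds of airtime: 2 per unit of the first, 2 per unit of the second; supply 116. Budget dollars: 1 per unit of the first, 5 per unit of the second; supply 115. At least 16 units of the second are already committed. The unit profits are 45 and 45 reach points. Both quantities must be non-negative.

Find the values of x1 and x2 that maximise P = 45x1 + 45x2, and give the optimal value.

Corner points and P = 45x1 + 45x2:
  (0, 23) → P = 1035
  (0, 16) → P = 720
  (35, 16) → P = 2295

The binding constraints are x1 + 5x2 = 115 and x2 = 16.
Solving simultaneously gives x1 = 35, x2 = 16.

x1 = 35, x2 = 16, maximum P = 2295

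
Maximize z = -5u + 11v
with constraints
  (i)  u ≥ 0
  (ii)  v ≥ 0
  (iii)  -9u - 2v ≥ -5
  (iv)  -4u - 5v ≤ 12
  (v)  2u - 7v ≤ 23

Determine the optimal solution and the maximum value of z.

u = 0, v = 5/2, maximum z = 55/2

Extreme points and z = -5u + 11v:
  (0, 0) → z = 0
  (0, 5/2) → z = 55/2
  (5/9, 0) → z = -25/9

The binding constraints are u = 0 and -9u - 2v = -5.
Solving simultaneously gives u = 0, v = 5/2.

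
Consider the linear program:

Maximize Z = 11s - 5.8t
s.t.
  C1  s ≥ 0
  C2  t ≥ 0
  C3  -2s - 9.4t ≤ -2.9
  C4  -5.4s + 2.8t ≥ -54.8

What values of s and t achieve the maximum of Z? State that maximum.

Vertices and Z = 11s - 5.8t:
  (0, 29/94) → Z = -841/470
  (29/20, 0) → Z = 319/20
  (274/27, 0) → Z = 3014/27
The feasible region is unbounded (it extends along (0, 1), (14, 27)), but Z strictly decreases along every unbounded feasible direction, so there is no improving ray and the maximum is attained at a vertex.

s = 274/27, t = 0, maximum Z = 3014/27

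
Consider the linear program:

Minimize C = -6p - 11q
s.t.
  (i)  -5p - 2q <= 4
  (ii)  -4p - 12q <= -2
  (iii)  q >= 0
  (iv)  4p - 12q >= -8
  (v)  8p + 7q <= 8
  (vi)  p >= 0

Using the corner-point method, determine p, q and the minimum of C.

Extreme points and C = -6p - 11q:
  (1/2, 0) → C = -3
  (0, 1/6) → C = -11/6
  (1, 0) → C = -6
  (10/31, 24/31) → C = -324/31
  (0, 2/3) → C = -22/3

p = 10/31, q = 24/31, minimum C = -324/31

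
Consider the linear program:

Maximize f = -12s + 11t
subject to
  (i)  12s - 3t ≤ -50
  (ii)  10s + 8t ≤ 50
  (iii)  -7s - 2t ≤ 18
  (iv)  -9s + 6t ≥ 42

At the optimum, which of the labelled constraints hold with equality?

Vertices and f = -12s + 11t:
  (-125/63, 550/63) → f = 7550/63
  (-154/45, 134/45) → f = 3322/45
  (-61/9, 265/18) → f = 4379/18

The maximum is at (-61/9, 265/18). Substituting into each constraint, equality holds for (ii) and (iii); the remaining constraints have slack.

(ii) and (iii)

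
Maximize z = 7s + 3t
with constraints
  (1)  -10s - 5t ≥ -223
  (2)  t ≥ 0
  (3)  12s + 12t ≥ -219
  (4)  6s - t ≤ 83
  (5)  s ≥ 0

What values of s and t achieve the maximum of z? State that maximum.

s = 319/20, t = 127/10, maximum z = 599/4

Extreme points and z = 7s + 3t:
  (319/20, 127/10) → z = 599/4
  (0, 223/5) → z = 669/5
  (83/6, 0) → z = 581/6
  (0, 0) → z = 0

The binding constraints are -10s - 5t = -223 and 6s - t = 83.
Solving simultaneously gives s = 319/20, t = 127/10.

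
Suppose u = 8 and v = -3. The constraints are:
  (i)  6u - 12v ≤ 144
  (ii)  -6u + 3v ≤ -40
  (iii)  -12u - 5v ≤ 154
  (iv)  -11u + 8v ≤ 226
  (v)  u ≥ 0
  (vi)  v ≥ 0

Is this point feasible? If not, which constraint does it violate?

Constraint (vi): v = -3, which is not ≥ 0. All other constraints are satisfied.

not feasible — violates (vi)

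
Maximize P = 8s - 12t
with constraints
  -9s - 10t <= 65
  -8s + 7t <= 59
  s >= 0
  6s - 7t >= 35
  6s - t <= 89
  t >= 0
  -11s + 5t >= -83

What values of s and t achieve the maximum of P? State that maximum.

s = 83/11, t = 0, maximum P = 664/11

Feasible corners and P = 8s - 12t:
  (35/6, 0) → P = 140/3
  (406/47, 113/47) → P = 1892/47
  (83/11, 0) → P = 664/11

The optimum lies where t = 0 and -11s + 5t = -83.
Solving simultaneously gives s = 83/11, t = 0.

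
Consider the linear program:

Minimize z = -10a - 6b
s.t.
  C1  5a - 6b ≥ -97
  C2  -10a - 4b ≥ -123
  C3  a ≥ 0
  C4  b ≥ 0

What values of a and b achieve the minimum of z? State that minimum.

Corner points and z = -10a - 6b:
  (35/8, 317/16) → z = -1301/8
  (0, 97/6) → z = -97
  (123/10, 0) → z = -123
  (0, 0) → z = 0

a = 35/8, b = 317/16, minimum z = -1301/8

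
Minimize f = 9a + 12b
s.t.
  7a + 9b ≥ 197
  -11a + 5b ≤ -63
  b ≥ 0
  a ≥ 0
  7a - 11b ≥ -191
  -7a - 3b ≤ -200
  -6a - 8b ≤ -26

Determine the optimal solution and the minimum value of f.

Feasible corners and f = 9a + 12b:
  (824/43, 1271/43) → f = 22668/43
  (1189/68, 1759/68) → f = 31809/68
  (200/7, 0) → f = 1800/7
The feasible region is unbounded (it extends along (11, 7), (1, 0)), but f strictly increases along every unbounded feasible direction, so there is no improving ray and the minimum is attained at a vertex.

a = 200/7, b = 0, minimum f = 1800/7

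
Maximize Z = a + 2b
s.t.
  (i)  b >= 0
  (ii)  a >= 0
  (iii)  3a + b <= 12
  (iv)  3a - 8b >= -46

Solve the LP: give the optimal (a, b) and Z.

a = 50/27, b = 58/9, maximum Z = 398/27

The optimum lies where 3a + b = 12 and 3a - 8b = -46.
Solving simultaneously gives a = 50/27, b = 58/9.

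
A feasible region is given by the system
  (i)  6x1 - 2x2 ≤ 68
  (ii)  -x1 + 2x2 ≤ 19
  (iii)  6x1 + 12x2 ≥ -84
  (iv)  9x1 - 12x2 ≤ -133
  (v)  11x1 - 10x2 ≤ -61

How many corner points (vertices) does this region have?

Of the 10 pairwise boundary intersections, those satisfying every inequality are:
  (-33/2, 5/4)
  (-19/3, 19/3)
  (-217/15, 7/30)

3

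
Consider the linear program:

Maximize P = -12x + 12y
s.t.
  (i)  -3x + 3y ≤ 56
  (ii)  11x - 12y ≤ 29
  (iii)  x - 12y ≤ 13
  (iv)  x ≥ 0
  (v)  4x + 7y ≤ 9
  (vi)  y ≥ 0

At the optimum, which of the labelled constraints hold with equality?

(iv) and (v)

Vertices and P = -12x + 12y:
  (0, 9/7) → P = 108/7
  (0, 0) → P = 0
  (9/4, 0) → P = -27

The maximum is at (0, 9/7). Substituting into each constraint, equality holds for (iv) and (v); the remaining constraints have slack.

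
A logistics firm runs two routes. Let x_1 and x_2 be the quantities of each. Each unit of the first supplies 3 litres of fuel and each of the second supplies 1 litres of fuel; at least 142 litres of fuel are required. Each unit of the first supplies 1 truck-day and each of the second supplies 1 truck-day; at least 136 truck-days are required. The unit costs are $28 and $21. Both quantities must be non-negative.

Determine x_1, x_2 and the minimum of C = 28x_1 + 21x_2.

Vertices and C = 28x_1 + 21x_2:
  (0, 142) → C = 2982
  (136, 0) → C = 3808
  (3, 133) → C = 2877
The feasible region is unbounded (it extends along (0, 1), (1, 0)), but C strictly increases along every unbounded feasible direction, so there is no improving ray and the minimum is attained at a vertex.

At the optimal vertex, 3x_1 + x_2 = 142 and x_1 + x_2 = 136.
Solving simultaneously gives x_1 = 3, x_2 = 133.

x_1 = 3, x_2 = 133, minimum C = 2877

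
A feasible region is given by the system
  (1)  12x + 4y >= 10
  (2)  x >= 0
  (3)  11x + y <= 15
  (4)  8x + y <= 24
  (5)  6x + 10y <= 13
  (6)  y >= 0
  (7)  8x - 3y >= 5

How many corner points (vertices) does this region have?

5

The feasible vertices (each the meet of two boundaries and inside every other half-plane) are:
  (5/6, 0)
  (25/34, 5/17)
  (137/104, 53/104)
  (15/11, 0)
  (89/98, 37/49)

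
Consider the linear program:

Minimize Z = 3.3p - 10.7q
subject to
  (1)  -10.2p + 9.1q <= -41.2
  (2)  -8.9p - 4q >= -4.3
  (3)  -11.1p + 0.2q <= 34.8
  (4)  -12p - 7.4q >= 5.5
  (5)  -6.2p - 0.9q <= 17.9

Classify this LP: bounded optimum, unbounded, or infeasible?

bounded optimum

Feasible corners and Z = 3.3p - 10.7q:
  (25483/18468, -9175/3078) → Z = 249307/6840
  (-12581/6560, -21901/3280) → Z = 4271641/65600
  (2691/893, -10055/1786) → Z = 1253491/17860
The feasible region has finitely many vertices and no improving ray; the minimum is 249307/6840 at (25483/18468, -9175/3078).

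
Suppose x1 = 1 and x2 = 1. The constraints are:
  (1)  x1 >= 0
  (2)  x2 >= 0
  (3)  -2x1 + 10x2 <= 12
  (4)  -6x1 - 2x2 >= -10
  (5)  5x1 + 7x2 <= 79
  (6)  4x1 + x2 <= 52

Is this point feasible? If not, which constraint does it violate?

feasible

(1): 1 ≥ 0 ✓
(2): 1 ≥ 0 ✓
(3): 8 ≤ 12 ✓
(4): -8 ≥ -10 ✓
(5): 12 ≤ 79 ✓
(6): 5 ≤ 52 ✓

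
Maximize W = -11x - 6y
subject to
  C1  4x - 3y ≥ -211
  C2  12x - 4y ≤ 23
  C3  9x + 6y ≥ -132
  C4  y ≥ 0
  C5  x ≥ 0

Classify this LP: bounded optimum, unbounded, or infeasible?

Feasible corners and W = -11x - 6y:
  (913/20, 656/5) → W = -25787/20
  (0, 211/3) → W = -422
  (23/12, 0) → W = -253/12
  (0, 0) → W = 0
The feasible region has finitely many vertices and no improving ray; the maximum is 0 at (0, 0).

bounded optimum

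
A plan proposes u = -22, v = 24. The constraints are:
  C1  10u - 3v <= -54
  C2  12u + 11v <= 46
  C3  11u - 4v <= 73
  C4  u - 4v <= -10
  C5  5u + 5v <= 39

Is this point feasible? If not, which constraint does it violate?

feasible

C1: -292 ≤ -54 ✓
C2: 0 ≤ 46 ✓
C3: -338 ≤ 73 ✓
C4: -118 ≤ -10 ✓
C5: 10 ≤ 39 ✓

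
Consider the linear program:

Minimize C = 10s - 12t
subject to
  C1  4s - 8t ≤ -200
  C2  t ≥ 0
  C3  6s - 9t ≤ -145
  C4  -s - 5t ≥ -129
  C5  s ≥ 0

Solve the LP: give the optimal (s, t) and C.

s = 0, t = 129/5, minimum C = -1548/5

The optimum lies where -s - 5t = -129 and s = 0.
Solving simultaneously gives s = 0, t = 129/5.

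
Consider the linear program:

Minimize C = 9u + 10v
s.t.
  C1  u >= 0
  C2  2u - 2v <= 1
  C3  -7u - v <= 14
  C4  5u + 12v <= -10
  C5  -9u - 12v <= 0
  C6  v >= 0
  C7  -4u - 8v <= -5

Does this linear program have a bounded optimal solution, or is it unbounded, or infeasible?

The boundaries u = 0 and -4u - 8v = -5 meet at (0, 5/8), but that point violates 5u + 12v ≤ -10. Every candidate vertex is excluded by some other constraint, so the feasible region is empty.

infeasible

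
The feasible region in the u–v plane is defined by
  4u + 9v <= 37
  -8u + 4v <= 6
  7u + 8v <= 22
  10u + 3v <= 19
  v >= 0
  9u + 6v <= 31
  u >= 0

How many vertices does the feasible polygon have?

5

Of the 21 pairwise boundary intersections, those satisfying every inequality are:
  (10/23, 109/46)
  (0, 3/2)
  (86/59, 87/59)
  (19/10, 0)
  (0, 0)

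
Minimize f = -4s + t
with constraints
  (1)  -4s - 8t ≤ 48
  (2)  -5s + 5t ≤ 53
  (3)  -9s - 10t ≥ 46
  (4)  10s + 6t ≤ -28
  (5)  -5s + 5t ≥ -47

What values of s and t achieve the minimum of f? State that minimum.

s = 8/7, t = -46/7, minimum f = -78/7

Feasible corners and f = -4s + t:
  (-166/15, -7/15) → f = 219/5
  (8/7, -46/7) → f = -78/7
  (-8, 13/5) → f = 173/5
  (-2/23, -104/23) → f = -96/23

The binding constraints are -4s - 8t = 48 and 10s + 6t = -28.
Solving simultaneously gives s = 8/7, t = -46/7.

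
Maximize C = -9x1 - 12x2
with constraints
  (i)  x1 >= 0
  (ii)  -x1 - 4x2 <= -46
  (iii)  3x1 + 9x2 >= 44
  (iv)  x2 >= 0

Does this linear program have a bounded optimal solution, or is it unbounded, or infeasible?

Vertices and C = -9x1 - 12x2:
  (0, 23/2) → C = -138
  (46, 0) → C = -414
The feasible region has finitely many vertices and no improving ray; the maximum is -138 at (0, 23/2).

bounded optimum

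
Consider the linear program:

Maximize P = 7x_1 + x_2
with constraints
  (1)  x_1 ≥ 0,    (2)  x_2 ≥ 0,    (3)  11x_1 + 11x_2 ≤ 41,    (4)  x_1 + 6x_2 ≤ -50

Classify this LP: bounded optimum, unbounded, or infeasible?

The boundaries x_1 = 0 and x_2 = 0 meet at (0, 0), but that point violates x_1 + 6x_2 ≤ -50. Every candidate vertex is excluded by some other constraint, so the feasible region is empty.

infeasible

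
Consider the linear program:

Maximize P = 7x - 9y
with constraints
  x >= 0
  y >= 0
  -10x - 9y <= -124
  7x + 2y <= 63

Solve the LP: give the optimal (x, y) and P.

Vertices and P = 7x - 9y:
  (0, 124/9) → P = -124
  (0, 63/2) → P = -567/2
  (319/43, 238/43) → P = 91/43

x = 319/43, y = 238/43, maximum P = 91/43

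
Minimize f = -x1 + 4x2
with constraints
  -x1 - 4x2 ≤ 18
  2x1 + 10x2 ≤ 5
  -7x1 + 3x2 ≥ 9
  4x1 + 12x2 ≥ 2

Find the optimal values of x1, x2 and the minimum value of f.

Extreme points and f = -x1 + 4x2:
  (-75/76, 53/76) → f = 287/76
  (-5/2, 1) → f = 13/2
  (-17/16, 25/48) → f = 151/48

At the optimal vertex, -7x1 + 3x2 = 9 and 4x1 + 12x2 = 2.
Solving simultaneously gives x1 = -17/16, x2 = 25/48.

x1 = -17/16, x2 = 25/48, minimum f = 151/48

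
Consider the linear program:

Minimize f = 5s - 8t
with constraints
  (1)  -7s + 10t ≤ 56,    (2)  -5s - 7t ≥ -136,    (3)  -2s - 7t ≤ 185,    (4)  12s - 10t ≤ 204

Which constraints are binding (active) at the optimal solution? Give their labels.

Corner points and f = 5s - 8t:
  (88/9, 112/9) → f = -152/3
  (-2242/69, -1183/69) → f = -582/23
  (1394/67, 306/67) → f = 4522/67
  (-211/52, -657/26) → f = 9457/52

The minimum is at (88/9, 112/9). Substituting into each constraint, equality holds for (1) and (2); the remaining constraints have slack.

(1) and (2)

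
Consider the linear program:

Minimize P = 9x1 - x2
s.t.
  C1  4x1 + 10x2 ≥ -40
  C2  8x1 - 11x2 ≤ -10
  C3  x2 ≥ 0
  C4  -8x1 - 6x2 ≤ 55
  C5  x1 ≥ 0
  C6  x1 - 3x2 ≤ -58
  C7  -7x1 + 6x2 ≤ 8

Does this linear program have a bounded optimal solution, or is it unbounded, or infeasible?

Corner points and P = 9x1 - x2:
  (608/13, 454/13) → P = 386
  (108/5, 398/15) → P = 2518/15
The feasible region has finitely many vertices and no improving ray; the minimum is 2518/15 at (108/5, 398/15).

bounded optimum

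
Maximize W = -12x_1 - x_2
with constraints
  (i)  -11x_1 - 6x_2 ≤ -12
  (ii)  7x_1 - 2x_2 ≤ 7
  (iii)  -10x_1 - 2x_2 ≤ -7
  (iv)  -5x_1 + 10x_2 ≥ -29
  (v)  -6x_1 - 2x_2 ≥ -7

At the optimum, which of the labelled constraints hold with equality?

(iii) and (v)

Feasible corners and W = -12x_1 - x_2:
  (33/32, 7/64) → W = -799/64
  (9/19, 43/38) → W = -259/38
  (14/13, 7/26) → W = -343/26
  (0, 7/2) → W = -7/2

The maximum is at (0, 7/2). Substituting into each constraint, equality holds for (iii) and (v); the remaining constraints have slack.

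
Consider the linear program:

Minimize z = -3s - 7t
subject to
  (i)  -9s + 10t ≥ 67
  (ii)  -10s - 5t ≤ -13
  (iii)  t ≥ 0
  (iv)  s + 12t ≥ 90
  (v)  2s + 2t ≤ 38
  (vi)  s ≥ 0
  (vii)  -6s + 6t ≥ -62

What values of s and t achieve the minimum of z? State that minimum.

s = 0, t = 19, minimum z = -133

The binding constraints are 2s + 2t = 38 and s = 0.
Solving simultaneously gives s = 0, t = 19.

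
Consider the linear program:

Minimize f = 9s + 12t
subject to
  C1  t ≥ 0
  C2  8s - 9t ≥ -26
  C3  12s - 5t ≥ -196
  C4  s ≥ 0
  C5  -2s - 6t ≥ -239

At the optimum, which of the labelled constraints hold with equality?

Feasible corners and f = 9s + 12t:
  (0, 0) → f = 0
  (239/2, 0) → f = 2151/2
  (0, 26/9) → f = 104/3
  (665/22, 982/33) → f = 13841/22

The minimum is at (0, 0). Substituting into each constraint, equality holds for C1 and C4; the remaining constraints have slack.

C1 and C4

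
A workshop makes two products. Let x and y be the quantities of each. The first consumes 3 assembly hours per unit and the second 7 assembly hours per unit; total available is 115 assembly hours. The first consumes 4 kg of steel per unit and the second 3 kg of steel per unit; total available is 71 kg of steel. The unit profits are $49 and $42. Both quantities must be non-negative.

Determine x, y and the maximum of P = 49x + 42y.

x = 8, y = 13, maximum P = 938

Vertices and P = 49x + 42y:
  (0, 0) → P = 0
  (0, 115/7) → P = 690
  (71/4, 0) → P = 3479/4
  (8, 13) → P = 938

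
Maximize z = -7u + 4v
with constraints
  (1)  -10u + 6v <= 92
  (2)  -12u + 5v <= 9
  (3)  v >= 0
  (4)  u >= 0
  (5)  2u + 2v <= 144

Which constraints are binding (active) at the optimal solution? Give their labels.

Corner points and z = -7u + 4v:
  (203/11, 507/11) → z = 607/11
  (85/4, 203/4) → z = 217/4
  (0, 9/5) → z = 36/5
  (0, 0) → z = 0
  (72, 0) → z = -504

The maximum is at (203/11, 507/11). Substituting into each constraint, equality holds for (1) and (2); the remaining constraints have slack.

(1) and (2)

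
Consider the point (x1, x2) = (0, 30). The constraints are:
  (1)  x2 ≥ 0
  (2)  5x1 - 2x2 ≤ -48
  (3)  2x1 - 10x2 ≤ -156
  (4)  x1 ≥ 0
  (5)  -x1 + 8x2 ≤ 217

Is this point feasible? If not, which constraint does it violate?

not feasible — violates (5)

Constraint (5): -x1 + 8x2 = 240, which is not ≤ 217. All other constraints are satisfied.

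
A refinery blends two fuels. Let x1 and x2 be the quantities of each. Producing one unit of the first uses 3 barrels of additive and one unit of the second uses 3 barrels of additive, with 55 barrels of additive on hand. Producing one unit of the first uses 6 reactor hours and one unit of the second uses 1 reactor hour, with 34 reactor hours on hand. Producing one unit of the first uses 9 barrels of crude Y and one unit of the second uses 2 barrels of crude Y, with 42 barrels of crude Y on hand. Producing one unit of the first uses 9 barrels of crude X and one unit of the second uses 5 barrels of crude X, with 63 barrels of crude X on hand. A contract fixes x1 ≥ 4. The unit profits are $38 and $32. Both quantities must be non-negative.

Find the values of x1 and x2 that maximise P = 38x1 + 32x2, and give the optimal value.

x1 = 4, x2 = 3, maximum P = 248

Feasible corners and P = 38x1 + 32x2:
  (14/3, 0) → P = 532/3
  (4, 0) → P = 152
  (4, 3) → P = 248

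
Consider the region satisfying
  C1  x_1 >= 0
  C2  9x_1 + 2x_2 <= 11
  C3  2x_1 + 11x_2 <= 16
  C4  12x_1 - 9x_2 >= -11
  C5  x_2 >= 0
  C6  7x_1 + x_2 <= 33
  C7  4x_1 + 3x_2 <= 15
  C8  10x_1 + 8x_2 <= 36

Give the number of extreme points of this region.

Pairwise boundary intersections that survive every other constraint:
  (0, 11/9)
  (0, 0)
  (89/95, 122/95)
  (11/9, 0)
  (23/150, 107/75)

5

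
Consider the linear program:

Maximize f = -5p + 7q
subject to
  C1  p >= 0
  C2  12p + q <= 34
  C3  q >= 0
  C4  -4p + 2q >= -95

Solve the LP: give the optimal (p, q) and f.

p = 0, q = 34, maximum f = 238

Corner points and f = -5p + 7q:
  (0, 34) → f = 238
  (0, 0) → f = 0
  (17/6, 0) → f = -85/6

The optimum lies where p = 0 and 12p + q = 34.
Solving simultaneously gives p = 0, q = 34.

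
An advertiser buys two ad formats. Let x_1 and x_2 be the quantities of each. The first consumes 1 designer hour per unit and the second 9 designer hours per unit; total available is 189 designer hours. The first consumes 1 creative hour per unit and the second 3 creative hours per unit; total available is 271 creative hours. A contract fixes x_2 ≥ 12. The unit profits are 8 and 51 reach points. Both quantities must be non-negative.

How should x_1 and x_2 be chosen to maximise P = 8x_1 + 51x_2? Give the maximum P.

Vertices and P = 8x_1 + 51x_2:
  (0, 21) → P = 1071
  (0, 12) → P = 612
  (81, 12) → P = 1260

x_1 = 81, x_2 = 12, maximum P = 1260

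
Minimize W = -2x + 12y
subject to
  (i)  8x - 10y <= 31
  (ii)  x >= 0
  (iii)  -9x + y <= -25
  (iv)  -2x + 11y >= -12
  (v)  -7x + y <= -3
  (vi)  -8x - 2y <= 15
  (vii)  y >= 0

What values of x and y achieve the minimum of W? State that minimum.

x = 31/8, y = 0, minimum W = -31/4

Feasible corners and W = -2x + 12y:
  (31/8, 0) → W = -31/4
  (11, 74) → W = 866
  (25/9, 0) → W = -50/9
The feasible region is unbounded (it extends along (5, 4), (1, 7)), but W strictly increases along every unbounded feasible direction, so there is no improving ray and the minimum is attained at a vertex.

The binding constraints are 8x - 10y = 31 and y = 0.
Solving simultaneously gives x = 31/8, y = 0.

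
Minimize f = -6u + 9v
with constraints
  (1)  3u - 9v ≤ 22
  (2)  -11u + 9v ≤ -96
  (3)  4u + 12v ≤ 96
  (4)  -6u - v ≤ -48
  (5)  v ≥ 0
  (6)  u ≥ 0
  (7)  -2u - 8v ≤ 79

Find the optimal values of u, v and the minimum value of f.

u = 47/3, v = 25/9, minimum f = -69

Extreme points and f = -6u + 9v:
  (37/4, 23/36) → f = -199/4
  (47/3, 25/9) → f = -69
  (12, 4) → f = -36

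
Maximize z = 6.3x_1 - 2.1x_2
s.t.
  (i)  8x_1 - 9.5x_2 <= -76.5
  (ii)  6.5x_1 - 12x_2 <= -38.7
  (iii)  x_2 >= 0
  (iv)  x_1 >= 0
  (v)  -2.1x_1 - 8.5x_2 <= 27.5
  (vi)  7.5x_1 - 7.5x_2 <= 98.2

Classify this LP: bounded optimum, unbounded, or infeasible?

unbounded

From the feasible point (0, 153/19), moving in the direction (7.5, 7.5) keeps every constraint satisfied while z increases without bound.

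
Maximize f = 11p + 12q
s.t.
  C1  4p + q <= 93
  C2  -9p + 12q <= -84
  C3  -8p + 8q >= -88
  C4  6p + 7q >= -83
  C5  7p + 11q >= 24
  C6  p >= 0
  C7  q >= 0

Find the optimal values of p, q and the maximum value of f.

Corner points and f = 11p + 12q:
  (16, 5) → f = 236
  (28/3, 0) → f = 308/3
  (11, 0) → f = 121

At the optimal vertex, -9p + 12q = -84 and -8p + 8q = -88.
Solving simultaneously gives p = 16, q = 5.

p = 16, q = 5, maximum f = 236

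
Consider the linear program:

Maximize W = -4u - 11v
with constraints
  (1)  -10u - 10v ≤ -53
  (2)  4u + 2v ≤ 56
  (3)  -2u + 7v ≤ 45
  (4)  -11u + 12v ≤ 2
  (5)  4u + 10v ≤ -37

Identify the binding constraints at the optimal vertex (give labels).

Extreme points and W = -4u - 11v:
  (227/10, -87/5) → W = 503/5
  (15, -97/10) → W = 467/10
  (317/16, -93/8) → W = 389/8

The maximum is at (227/10, -87/5). Substituting into each constraint, equality holds for (1) and (2); the remaining constraints have slack.

(1) and (2)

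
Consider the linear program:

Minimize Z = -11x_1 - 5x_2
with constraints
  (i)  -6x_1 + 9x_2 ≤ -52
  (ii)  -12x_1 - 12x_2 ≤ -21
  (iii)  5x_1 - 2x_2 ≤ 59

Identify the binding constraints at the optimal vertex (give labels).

(i) and (iii)

Extreme points and Z = -11x_1 - 5x_2:
  (271/60, -83/30) → Z = -717/20
  (427/33, 94/33) → Z = -5167/33
  (125/14, -201/28) → Z = -1745/28

The minimum is at (427/33, 94/33). Substituting into each constraint, equality holds for (i) and (iii); the remaining constraints have slack.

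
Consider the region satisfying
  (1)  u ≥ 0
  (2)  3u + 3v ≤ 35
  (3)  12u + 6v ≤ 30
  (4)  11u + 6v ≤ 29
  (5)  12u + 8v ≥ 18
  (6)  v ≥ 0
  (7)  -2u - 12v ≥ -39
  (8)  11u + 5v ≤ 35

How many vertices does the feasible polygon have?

The feasible vertices (each the meet of two boundaries and inside every other half-plane) are:
  (0, 9/4)
  (0, 13/4)
  (1, 3)
  (5/2, 0)
  (19/20, 371/120)
  (3/2, 0)

6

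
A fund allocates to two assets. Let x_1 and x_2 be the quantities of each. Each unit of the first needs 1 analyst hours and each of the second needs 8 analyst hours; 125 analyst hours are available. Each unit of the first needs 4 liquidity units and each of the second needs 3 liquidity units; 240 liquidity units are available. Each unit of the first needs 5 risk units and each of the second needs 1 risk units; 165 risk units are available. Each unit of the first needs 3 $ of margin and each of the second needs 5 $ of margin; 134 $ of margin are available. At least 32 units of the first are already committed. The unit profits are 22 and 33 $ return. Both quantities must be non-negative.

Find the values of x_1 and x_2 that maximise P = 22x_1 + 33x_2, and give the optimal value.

x_1 = 32, x_2 = 5, maximum P = 869

Feasible corners and P = 22x_1 + 33x_2:
  (33, 0) → P = 726
  (32, 0) → P = 704
  (32, 5) → P = 869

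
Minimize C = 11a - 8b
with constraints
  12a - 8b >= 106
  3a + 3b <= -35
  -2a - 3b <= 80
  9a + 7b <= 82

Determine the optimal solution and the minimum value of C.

a = 19/30, b = -123/10, minimum C = 3161/30

Corner points and C = 11a - 8b:
  (19/30, -123/10) → C = 3161/30
  (-161/26, -293/13) → C = 2917/26
  (45, -170/3) → C = 2845/3

At the optimal vertex, 12a - 8b = 106 and 3a + 3b = -35.
Solving simultaneously gives a = 19/30, b = -123/10.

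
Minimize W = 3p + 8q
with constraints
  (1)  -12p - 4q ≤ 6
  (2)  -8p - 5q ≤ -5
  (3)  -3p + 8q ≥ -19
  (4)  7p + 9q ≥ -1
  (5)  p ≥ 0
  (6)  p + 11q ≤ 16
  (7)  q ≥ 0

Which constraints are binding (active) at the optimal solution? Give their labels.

Vertices and W = 3p + 8q:
  (0, 1) → W = 8
  (5/8, 0) → W = 15/8
  (337/41, 29/41) → W = 1243/41
  (19/3, 0) → W = 19
  (0, 16/11) → W = 128/11

The minimum is at (5/8, 0). Substituting into each constraint, equality holds for (2) and (7); the remaining constraints have slack.

(2) and (7)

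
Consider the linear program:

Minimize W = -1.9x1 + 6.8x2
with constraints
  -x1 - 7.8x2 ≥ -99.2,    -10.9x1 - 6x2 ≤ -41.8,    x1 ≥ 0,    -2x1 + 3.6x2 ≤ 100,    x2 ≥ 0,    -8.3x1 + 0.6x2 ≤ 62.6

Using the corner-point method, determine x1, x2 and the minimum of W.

x1 = 99.2, x2 = 0, minimum W = -188.48

Extreme points and W = -1.9x1 + 6.8x2:
  (0, 496/39) → W = 16864/195
  (496/5, 0) → W = -4712/25
  (0, 209/30) → W = 3553/75
  (418/109, 0) → W = -3971/545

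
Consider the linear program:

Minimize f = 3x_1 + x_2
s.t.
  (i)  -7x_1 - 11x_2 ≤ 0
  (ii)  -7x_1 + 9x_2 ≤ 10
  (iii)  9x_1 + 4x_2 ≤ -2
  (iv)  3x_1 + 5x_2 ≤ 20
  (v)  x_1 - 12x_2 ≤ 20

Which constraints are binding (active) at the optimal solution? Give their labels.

(i) and (ii)

Feasible corners and f = 3x_1 + x_2:
  (-11/14, 1/2) → f = -13/7
  (-22/71, 14/71) → f = -52/71
  (-58/109, 76/109) → f = -98/109

The minimum is at (-11/14, 1/2). Substituting into each constraint, equality holds for (i) and (ii); the remaining constraints have slack.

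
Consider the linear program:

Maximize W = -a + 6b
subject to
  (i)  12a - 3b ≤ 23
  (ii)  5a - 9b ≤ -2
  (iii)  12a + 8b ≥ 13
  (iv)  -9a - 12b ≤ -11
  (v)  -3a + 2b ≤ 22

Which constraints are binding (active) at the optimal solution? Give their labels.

Extreme points and W = -a + 6b:
  (71/31, 139/93) → W = 207/31
  (112/15, 111/5) → W = 1886/15
  (101/148, 89/148) → W = 433/148
  (-25/8, 101/16) → W = 41

The maximum is at (112/15, 111/5). Substituting into each constraint, equality holds for (i) and (v); the remaining constraints have slack.

(i) and (v)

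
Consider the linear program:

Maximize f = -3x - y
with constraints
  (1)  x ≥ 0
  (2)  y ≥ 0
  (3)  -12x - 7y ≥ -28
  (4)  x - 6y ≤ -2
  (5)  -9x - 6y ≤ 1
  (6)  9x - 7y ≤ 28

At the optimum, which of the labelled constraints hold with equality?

(1) and (4)

Vertices and f = -3x - y:
  (0, 4) → f = -4
  (0, 1/3) → f = -1/3
  (154/79, 52/79) → f = -514/79

The maximum is at (0, 1/3). Substituting into each constraint, equality holds for (1) and (4); the remaining constraints have slack.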